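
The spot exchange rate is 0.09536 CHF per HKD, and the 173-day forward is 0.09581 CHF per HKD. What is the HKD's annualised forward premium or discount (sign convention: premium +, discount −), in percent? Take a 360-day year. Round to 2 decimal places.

T = 173/360 years.
Period premium: (0.09581 − 0.09536)/0.09536 = 0.0047190.
Per annum: 0.0047190 / (173/360) = 0.009820 = 0.98%.

+0.98%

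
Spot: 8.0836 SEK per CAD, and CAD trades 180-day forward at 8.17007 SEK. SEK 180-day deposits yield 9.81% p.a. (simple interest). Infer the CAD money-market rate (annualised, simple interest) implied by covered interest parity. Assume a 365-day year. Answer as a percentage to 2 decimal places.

T = 180/365 years.
By CIP, F/S equals the SEK-to-CAD growth ratio: 8.17007/8.0836 = 1.0106970.
The SEK side grows by 1 + 0.0981×180/365 = 1.0483781.
Hence g_CAD = 1.0372823.
r = (1.0372823 − 1)/(180/365) = 0.075600 → 7.56%.

7.56%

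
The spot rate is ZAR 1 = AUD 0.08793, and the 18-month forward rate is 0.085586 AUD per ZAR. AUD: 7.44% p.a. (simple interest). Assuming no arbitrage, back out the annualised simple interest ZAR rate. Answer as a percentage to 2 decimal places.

9.47%

T = 18/12 years.
F/S = 0.085586/0.08793 = 0.9733424 = (growth of AUD) / (growth of ZAR).
AUD growth factor: 1 + 0.0744×18/12 = 1.111600.
That pins the ZAR growth at 1.1420442.
r = (1.1420442 − 1)/(18/12) = 0.094696 → 9.47%.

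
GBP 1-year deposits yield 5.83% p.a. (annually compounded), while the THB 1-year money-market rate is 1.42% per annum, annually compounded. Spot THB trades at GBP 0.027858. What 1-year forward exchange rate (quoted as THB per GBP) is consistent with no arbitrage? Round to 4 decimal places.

34.4005

T = 1 year.
GBP growth factor: (1 + 0.0583)^1 = 1.058300.
THB growth factor: (1 + 0.0142)^1 = 1.014200.
So F = 0.027858 × 1.058300 / 1.014200 = 0.029069337 (GBP/THB).
Invert for THB per GBP: 1 / 0.029069337 = 34.4005.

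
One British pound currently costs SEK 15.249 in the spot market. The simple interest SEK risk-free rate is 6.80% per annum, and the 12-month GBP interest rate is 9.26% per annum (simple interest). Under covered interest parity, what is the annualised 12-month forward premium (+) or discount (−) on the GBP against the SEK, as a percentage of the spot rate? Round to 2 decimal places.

-2.25%

T = 1 year.
CIP forward (SEK per GBP) = 15.249 × 1.068000/1.092600 = 14.905667.
Annualised premium = (F − S)/S × (1/T) = (14.905667 − 15.249)/15.249 ÷ 1 = -2.25%.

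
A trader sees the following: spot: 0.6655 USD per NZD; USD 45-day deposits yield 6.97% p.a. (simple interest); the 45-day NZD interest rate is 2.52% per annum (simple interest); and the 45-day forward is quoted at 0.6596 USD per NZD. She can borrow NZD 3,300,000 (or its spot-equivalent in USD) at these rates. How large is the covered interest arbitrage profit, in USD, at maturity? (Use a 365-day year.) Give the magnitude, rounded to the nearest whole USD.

T = 45/365 years.
Invest the NZD and cover forward: 3,300,000 × 1.003106849 × 0.6596 = USD 2,183,442.62.
Convert at spot and invest in USD: 3,300,000 × 0.6655 × 1.008593151 = USD 2,215,021.85.
The quoted forward undervalues NZD, so borrow NZD, convert to USD at spot, deposit the USD at 6.97%, and buy NZD forward at 0.6596 to cover the loan.
Arbitrage profit = |2,183,442.62 − 2,215,021.85| = USD 31,579.

USD 31,579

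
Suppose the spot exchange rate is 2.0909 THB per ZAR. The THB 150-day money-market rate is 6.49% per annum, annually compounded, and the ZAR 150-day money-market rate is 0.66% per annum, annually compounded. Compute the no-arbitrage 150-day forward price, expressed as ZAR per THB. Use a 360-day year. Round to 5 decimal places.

0.46717

T = 150/360 years.
Growth of 1 THB over T: (1 + 0.0649)^(150/360) = 1.0265466.
Growth of 1 ZAR over T: (1 + 0.0066)^(150/360) = 1.0027447.
So F = 2.0909 × 1.0265466 / 1.0027447 = 2.140531 (THB/ZAR).
Invert for ZAR per THB: 1 / 2.140531 = 0.46717.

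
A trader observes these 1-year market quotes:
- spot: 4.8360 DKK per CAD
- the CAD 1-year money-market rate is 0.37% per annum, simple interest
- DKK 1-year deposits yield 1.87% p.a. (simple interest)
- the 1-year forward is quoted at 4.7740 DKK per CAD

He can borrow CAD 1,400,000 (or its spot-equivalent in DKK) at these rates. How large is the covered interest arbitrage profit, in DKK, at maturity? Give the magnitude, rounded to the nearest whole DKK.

T = 1 year.
Invest the CAD and cover forward: 1,400,000 × 1.003700 × 4.7740 = DKK 6,708,329.32.
Convert at spot and invest in DKK: 1,400,000 × 4.8360 × 1.018700 = DKK 6,897,006.48.
The quoted forward undervalues CAD, so borrow CAD, convert to DKK at spot, deposit the DKK at 1.87%, and buy CAD forward at 4.7740 to cover the loan.
Profit = 6,897,006.48 − 6,708,329.32 = DKK 188,677.

DKK 188,677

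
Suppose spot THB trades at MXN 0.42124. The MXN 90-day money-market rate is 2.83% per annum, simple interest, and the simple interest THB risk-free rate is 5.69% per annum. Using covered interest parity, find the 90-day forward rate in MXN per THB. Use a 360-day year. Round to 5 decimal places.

0.41827

T = 90/360 years.
Growth of 1 MXN over T: 1 + 0.0283×90/360 = 1.007075.
THB growth factor: 1 + 0.0569×90/360 = 1.014225.
So F = 0.42124 × 1.007075 / 1.014225 = 0.4182704 (MXN/THB).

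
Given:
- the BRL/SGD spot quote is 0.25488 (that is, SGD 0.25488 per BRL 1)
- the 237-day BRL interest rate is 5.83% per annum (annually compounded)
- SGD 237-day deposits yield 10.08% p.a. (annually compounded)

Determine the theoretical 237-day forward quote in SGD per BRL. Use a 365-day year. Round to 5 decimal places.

0.26148

T = 237/365 years.
SGD accumulates by (1 + 0.1008)^(237/365) = 1.0643437.
BRL accumulates by (1 + 0.0583)^(237/365) = 1.0374779.
So F = 0.25488 × 1.0643437 / 1.0374779 = 0.2614802 (SGD/BRL).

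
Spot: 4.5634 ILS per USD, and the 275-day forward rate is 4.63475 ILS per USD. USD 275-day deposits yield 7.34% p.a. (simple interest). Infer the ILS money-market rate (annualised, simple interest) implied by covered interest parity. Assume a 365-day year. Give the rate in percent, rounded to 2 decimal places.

T = 275/365 years.
F/S = 4.63475/4.5634 = 1.0156353 = (growth of ILS) / (growth of USD).
The USD side grows by 1 + 0.0734×275/365 = 1.0553014.
That pins the ILS growth at 1.0718014.
r = (1.0718014 − 1)/(275/365) = 0.095300 → 9.53%.

9.53%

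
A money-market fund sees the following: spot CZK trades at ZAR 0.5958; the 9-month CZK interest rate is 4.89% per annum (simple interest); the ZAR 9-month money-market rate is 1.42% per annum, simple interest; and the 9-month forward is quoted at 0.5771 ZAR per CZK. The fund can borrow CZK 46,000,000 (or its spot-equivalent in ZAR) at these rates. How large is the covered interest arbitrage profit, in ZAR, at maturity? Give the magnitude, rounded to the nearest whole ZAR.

T = 9/12 years.
Route A — deposit CZK, sell forward: 46,000,000 × 1.036675 × 0.5771 = ZAR 27,520,196.56.
Route B — convert at spot, deposit ZAR: 46,000,000 × 0.5958 × 1.010650 = ZAR 27,698,682.42.
The quoted forward undervalues CZK, so borrow CZK, convert to ZAR at spot, deposit the ZAR at 1.42%, and buy CZK forward at 0.5771 to cover the loan.
The gap between the two covered legs is ZAR 178,486.

ZAR 178,486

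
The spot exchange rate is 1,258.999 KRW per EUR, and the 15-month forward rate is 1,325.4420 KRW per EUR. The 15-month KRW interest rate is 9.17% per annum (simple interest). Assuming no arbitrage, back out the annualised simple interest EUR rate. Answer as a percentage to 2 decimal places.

4.70%

T = 15/12 years.
F/S = 1325.442/1258.999 = 1.0527745 = (growth of KRW) / (growth of EUR).
The KRW side grows by 1 + 0.0917×15/12 = 1.114625.
Hence g_EUR = 1.058750.
r = (1.058750 − 1)/(15/12) = 0.047000 → 4.70%.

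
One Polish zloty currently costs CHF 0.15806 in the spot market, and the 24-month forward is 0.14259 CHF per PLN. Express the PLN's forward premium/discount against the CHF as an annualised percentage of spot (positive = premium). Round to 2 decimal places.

T = 2 years.
PLN trades forward at -9.78742% vs spot over the period.
Annualise by dividing by T: -0.0978742 / 2 = -0.048937 → -4.89%.

-4.89%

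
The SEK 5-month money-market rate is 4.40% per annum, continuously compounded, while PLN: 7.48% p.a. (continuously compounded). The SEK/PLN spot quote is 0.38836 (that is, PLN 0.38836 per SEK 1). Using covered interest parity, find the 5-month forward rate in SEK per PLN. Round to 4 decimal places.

2.5421

T = 5/12 years.
Growth of 1 PLN over T: e^(0.0748×5/12) = 1.0316574.
SEK growth factor: e^(0.0440×5/12) = 1.0185024.
CIP: F = S · (grow PLN)/(grow SEK) = 0.38836 × 1.0316574/1.0185024 = 0.3933761 PLN per SEK.
Quoted the other way: 1/0.3933761 = 2.5421 SEK per PLN.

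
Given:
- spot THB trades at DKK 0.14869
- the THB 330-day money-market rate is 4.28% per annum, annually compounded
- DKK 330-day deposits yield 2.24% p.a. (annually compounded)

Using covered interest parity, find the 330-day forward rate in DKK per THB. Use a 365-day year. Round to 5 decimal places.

T = 330/365 years.
DKK accumulates by (1 + 0.0224)^(330/365) = 1.0202305.
THB growth factor: (1 + 0.0428)^(330/365) = 1.0386177.
CIP: F = S · (grow DKK)/(grow THB) = 0.14869 × 1.0202305/1.0386177 = 0.1460577 DKK per THB.

0.14606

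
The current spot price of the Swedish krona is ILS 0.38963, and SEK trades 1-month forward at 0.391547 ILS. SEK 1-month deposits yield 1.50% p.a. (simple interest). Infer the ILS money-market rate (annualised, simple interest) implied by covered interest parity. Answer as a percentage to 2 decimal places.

T = 1/12 years.
By CIP, F/S equals the ILS-to-SEK growth ratio: 0.391547/0.38963 = 1.0049201.
The SEK side grows by 1 + 0.0150×1/12 = 1.001250.
So the ILS growth factor = 1.0061763.
r = (1.0061763 − 1)/(1/12) = 0.074116 → 7.41%.

7.41%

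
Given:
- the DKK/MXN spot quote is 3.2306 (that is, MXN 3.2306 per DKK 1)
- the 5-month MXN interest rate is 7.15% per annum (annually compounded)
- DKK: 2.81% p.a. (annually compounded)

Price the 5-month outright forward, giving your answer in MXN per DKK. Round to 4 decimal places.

3.2867

T = 5/12 years.
Growth of 1 MXN over T: (1 + 0.0715)^(5/12) = 1.0291928.
DKK growth factor: (1 + 0.0281)^(5/12) = 1.0116138.
Forward (MXN per DKK) = 3.2306 × 1.0291928 / 1.0116138 = 3.286739.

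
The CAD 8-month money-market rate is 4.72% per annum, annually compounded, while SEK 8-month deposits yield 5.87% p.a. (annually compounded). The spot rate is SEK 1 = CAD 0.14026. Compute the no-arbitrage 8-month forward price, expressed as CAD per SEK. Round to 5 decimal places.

T = 8/12 years.
CAD accumulates by (1 + 0.0472)^(8/12) = 1.0312242.
SEK growth factor: (1 + 0.0587)^(8/12) = 1.0387601.
CIP: F = S · (grow CAD)/(grow SEK) = 0.14026 × 1.0312242/1.0387601 = 0.1392425 CAD per SEK.

0.13924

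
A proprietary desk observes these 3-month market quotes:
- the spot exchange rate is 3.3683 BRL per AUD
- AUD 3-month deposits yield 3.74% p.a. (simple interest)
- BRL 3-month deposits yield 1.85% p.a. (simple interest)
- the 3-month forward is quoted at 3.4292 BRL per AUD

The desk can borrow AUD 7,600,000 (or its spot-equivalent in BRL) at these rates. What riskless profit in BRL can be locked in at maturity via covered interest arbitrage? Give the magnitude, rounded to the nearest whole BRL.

T = 3/12 years.
Route A — deposit AUD, sell forward: 7,600,000 × 1.009350 × 3.4292 = BRL 26,305,598.95.
Route B — convert at spot, deposit BRL: 7,600,000 × 3.3683 × 1.004625 = BRL 25,717,475.75.
The quoted forward overvalues AUD, so borrow BRL, buy AUD at spot, deposit the AUD at 3.74%, and sell the proceeds forward at 3.4292.
Arbitrage profit = |26,305,598.95 − 25,717,475.75| = BRL 588,123.

BRL 588,123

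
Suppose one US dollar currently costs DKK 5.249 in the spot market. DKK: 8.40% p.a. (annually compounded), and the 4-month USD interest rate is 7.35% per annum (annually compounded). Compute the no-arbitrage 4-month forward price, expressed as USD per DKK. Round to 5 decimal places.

T = 4/12 years.
DKK accumulates by (1 + 0.0840)^(4/12) = 1.0272507.
Growth of 1 USD over T: (1 + 0.0735)^(4/12) = 1.0239231.
CIP: F = S · (grow DKK)/(grow USD) = 5.249 × 1.0272507/1.0239231 = 5.266058 DKK per USD.
Quoted the other way: 1/5.266058 = 0.18990 USD per DKK.

0.18990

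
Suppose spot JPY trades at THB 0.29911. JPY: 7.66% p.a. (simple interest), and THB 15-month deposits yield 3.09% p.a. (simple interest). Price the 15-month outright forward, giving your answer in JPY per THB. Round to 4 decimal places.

3.5271

T = 15/12 years.
THB growth factor: 1 + 0.0309×15/12 = 1.038625.
JPY accumulates by 1 + 0.0766×15/12 = 1.095750.
So F = 0.29911 × 1.038625 / 1.095750 = 0.2835164 (THB/JPY).
Quoted the other way: 1/0.2835164 = 3.5271 JPY per THB.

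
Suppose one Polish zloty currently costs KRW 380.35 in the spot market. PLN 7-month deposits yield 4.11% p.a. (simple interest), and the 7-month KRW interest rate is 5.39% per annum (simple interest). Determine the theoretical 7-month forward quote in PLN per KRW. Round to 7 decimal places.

0.0026101

T = 7/12 years.
Growth of 1 KRW over T: 1 + 0.0539×7/12 = 1.0314417.
Growth of 1 PLN over T: 1 + 0.0411×7/12 = 1.023975.
So F = 380.35 × 1.0314417 / 1.023975 = 383.1235 (KRW/PLN).
Quoted the other way: 1/383.1235 = 0.0026101 PLN per KRW.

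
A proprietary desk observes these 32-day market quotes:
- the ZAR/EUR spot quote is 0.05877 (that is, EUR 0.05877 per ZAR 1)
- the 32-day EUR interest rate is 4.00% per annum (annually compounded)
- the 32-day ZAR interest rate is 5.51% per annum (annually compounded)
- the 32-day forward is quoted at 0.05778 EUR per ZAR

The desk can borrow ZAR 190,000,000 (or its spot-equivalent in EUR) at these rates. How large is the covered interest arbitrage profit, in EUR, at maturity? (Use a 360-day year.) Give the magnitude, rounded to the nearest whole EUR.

EUR 174,632

T = 32/360 years.
Route A — deposit ZAR, sell forward: 190,000,000 × 1.0047789875 × 0.05778 = EUR 11,030,664.68.
Route B — convert at spot, deposit EUR: 190,000,000 × 0.05877 × 1.0034923698 = EUR 11,205,296.85.
The quoted forward undervalues ZAR, so borrow ZAR, convert to EUR at spot, deposit the EUR at 4.00%, and buy ZAR forward at 0.05778 to cover the loan.
Profit = 11,205,296.85 − 11,030,664.68 = EUR 174,632.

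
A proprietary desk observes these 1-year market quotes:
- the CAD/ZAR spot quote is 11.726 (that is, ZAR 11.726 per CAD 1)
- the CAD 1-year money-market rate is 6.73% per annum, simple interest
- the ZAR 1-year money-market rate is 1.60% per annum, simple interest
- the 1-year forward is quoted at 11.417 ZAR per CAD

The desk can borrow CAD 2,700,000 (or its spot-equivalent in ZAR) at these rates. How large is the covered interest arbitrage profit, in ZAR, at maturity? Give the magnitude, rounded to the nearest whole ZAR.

ZAR 733,720

T = 1 year.
Invest the CAD and cover forward: 2,700,000 × 1.067300 × 11.417 = ZAR 32,900,483.07.
Convert at spot and invest in ZAR: 2,700,000 × 11.726 × 1.016000 = ZAR 32,166,763.20.
The quoted forward overvalues CAD, so borrow ZAR, buy CAD at spot, deposit the CAD at 6.73%, and sell the proceeds forward at 11.417.
Profit = 32,900,483.07 − 32,166,763.20 = ZAR 733,720.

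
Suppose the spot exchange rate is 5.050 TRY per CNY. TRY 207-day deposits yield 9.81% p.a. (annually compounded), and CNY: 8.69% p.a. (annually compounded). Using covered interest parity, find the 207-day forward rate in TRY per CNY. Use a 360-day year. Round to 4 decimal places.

5.0799

T = 207/360 years.
TRY accumulates by (1 + 0.0981)^(207/360) = 1.0552834.
Growth of 1 CNY over T: (1 + 0.0869)^(207/360) = 1.049081.
Forward (TRY per CNY) = 5.05 × 1.0552834 / 1.049081 = 5.079857.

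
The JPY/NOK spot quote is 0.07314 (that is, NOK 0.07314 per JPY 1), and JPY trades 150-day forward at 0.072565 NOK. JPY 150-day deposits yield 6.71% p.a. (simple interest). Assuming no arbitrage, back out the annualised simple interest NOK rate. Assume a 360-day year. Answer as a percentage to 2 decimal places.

T = 150/360 years.
F/S = 0.072565/0.07314 = 0.9921384 = (growth of NOK) / (growth of JPY).
JPY growth factor: 1 + 0.0671×150/360 = 1.0279583.
That pins the NOK growth at 1.0198769.
(1.0198769 − 1)/T = 0.047705, i.e. 4.77%.

4.77%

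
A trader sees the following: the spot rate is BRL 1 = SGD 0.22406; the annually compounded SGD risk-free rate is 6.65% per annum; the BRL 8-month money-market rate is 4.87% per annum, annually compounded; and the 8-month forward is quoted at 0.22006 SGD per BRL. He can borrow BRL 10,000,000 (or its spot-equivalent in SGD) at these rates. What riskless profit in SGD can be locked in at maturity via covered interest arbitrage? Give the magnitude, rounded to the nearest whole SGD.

SGD 67,385

T = 8/12 years.
Invest the BRL and cover forward: 10,000,000 × 1.032208692 × 0.22006 = SGD 2,271,478.45.
Convert at spot and invest in SGD: 10,000,000 × 0.22406 × 1.043855955 = SGD 2,338,863.65.
The quoted forward undervalues BRL, so borrow BRL, convert to SGD at spot, deposit the SGD at 6.65%, and buy BRL forward at 0.22006 to cover the loan.
Profit = 2,338,863.65 − 2,271,478.45 = SGD 67,385.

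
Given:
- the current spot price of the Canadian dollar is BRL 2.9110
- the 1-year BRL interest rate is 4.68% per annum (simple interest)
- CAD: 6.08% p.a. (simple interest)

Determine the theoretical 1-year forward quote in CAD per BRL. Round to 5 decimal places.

0.34812

T = 1 year.
BRL growth factor: 1 + 0.0468×1 = 1.046800.
CAD accumulates by 1 + 0.0608×1 = 1.060800.
Forward (BRL per CAD) = 2.911 × 1.046800 / 1.060800 = 2.872582.
Invert for CAD per BRL: 1 / 2.872582 = 0.34812.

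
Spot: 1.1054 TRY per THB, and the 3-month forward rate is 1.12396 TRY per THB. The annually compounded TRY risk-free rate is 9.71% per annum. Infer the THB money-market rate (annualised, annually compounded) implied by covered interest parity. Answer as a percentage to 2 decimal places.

T = 3/12 years.
By CIP, F/S equals the TRY-to-THB growth ratio: 1.12396/1.1054 = 1.0167903.
TRY growth factor: (1 + 0.0971)^(3/12) = 1.023438.
Hence g_THB = 1.0065379.
r = 1.0065379^(12/3) − 1 = 0.026409 → 2.64%.

2.64%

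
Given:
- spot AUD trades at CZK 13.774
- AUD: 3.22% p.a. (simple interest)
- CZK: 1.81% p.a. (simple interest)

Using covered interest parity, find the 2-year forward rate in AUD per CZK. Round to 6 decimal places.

0.074576

T = 2 years.
Growth of 1 CZK over T: 1 + 0.0181×2 = 1.036200.
AUD accumulates by 1 + 0.0322×2 = 1.064400.
CIP: F = S · (grow CZK)/(grow AUD) = 13.774 × 1.036200/1.064400 = 13.40907 CZK per AUD.
Invert for AUD per CZK: 1 / 13.40907 = 0.074576.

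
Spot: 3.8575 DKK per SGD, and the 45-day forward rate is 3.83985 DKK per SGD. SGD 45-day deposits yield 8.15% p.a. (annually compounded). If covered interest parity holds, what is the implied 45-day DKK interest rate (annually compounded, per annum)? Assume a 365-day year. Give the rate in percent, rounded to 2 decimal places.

T = 45/365 years.
CIP gives F = S · g_DKK/g_SGD, so g_DKK/g_SGD = 3.83985/3.8575 = 0.9954245.
The SGD side grows by (1 + 0.0815)^(45/365) = 1.0097063.
That pins the DKK growth at 1.0050864.
r = 1.0050864^(365/45) − 1 = 0.042010 → 4.20%.

4.20%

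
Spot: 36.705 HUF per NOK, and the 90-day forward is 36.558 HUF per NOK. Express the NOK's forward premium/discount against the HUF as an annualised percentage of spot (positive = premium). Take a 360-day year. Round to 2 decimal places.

T = 90/360 years.
(F − S)/S = (36.558 − 36.705)/36.705 = -0.0040049.
Per annum: -0.0040049 / (90/360) = -0.016020 = -1.60%.

-1.60%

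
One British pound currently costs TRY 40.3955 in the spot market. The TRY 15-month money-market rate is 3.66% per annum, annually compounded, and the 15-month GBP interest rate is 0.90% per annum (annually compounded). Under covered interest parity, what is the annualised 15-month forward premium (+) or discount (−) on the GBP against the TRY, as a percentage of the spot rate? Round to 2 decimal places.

+2.74%

T = 15/12 years.
F = S · g_TRY/g_GBP = 40.3955 × 1.0459574/1.0112626 = 41.7814049.
Annualised premium = (F − S)/S × (1/T) = (41.7814049 − 40.3955)/40.3955 ÷ (15/12) = 2.74%.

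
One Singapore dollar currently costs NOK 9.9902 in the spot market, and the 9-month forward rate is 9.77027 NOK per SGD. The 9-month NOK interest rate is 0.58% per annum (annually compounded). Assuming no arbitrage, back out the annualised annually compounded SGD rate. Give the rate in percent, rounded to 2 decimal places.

3.61%

T = 9/12 years.
By CIP, F/S equals the NOK-to-SGD growth ratio: 9.77027/9.9902 = 0.9779854.
The NOK side grows by (1 + 0.0058)^(9/12) = 1.0043469.
That pins the SGD growth at 1.0269549.
Annualise: 1.0269549^(12/9) − 1 = 0.036100 = 3.61%.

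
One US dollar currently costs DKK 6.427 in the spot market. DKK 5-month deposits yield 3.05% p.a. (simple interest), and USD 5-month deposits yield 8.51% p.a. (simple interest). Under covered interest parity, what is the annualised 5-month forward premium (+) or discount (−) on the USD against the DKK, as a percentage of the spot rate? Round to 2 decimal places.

T = 5/12 years.
CIP forward (DKK per USD) = 6.427 × 1.0127083/1.0354583 = 6.285793.
(F − S)/S ÷ T = (6.285793 − 6.427)/6.427/(5/12) = -0.052730 → -5.27%.

-5.27%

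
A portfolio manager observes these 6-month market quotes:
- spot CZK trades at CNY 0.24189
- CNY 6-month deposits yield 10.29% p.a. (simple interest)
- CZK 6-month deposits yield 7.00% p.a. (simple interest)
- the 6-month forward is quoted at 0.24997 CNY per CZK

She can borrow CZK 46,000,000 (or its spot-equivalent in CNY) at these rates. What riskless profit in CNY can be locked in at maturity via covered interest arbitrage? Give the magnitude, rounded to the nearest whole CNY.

T = 6/12 years.
Route A — deposit CZK, sell forward: 46,000,000 × 1.035000 × 0.24997 = CNY 11,901,071.70.
Route B — convert at spot, deposit CNY: 46,000,000 × 0.24189 × 1.051450 = CNY 11,699,421.06.
The quoted forward overvalues CZK, so borrow CNY, buy CZK at spot, deposit the CZK at 7.00%, and sell the proceeds forward at 0.24997.
Profit = 11,901,071.70 − 11,699,421.06 = CNY 201,651.

CNY 201,651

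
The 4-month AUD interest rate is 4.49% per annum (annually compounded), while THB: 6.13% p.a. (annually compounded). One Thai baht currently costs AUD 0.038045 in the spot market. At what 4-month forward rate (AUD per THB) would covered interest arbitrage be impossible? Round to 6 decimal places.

0.037848

T = 4/12 years.
AUD growth factor: (1 + 0.0449)^(4/12) = 1.0147481.
THB growth factor: (1 + 0.0613)^(4/12) = 1.0200295.
CIP: F = S · (grow AUD)/(grow THB) = 0.038045 × 1.0147481/1.0200295 = 0.03784801 AUD per THB.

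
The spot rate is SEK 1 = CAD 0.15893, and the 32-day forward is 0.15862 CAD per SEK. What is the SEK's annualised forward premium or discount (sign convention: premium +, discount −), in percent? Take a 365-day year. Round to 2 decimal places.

T = 32/365 years.
Period premium: (0.15862 − 0.15893)/0.15893 = -0.0019505.
Annualise by dividing by T: -0.0019505 / (32/365) = -0.022248 → -2.22%.

-2.22%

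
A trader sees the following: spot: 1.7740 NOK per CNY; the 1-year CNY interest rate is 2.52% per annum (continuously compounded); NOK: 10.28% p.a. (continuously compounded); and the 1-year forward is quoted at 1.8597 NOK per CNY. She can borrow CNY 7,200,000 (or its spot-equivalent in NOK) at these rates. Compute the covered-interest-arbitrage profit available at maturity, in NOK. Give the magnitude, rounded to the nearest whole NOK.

NOK 424,156

T = 1 year.
Invest the CNY and cover forward: 7,200,000 × 1.0255202041 × 1.8597 = NOK 13,731,551.45.
Convert at spot and invest in NOK: 7,200,000 × 1.7740 × 1.108269733 = NOK 14,155,707.65.
The quoted forward undervalues CNY, so borrow CNY, convert to NOK at spot, deposit the NOK at 10.28%, and buy CNY forward at 1.8597 to cover the loan.
Arbitrage profit = |13,731,551.45 − 14,155,707.65| = NOK 424,156.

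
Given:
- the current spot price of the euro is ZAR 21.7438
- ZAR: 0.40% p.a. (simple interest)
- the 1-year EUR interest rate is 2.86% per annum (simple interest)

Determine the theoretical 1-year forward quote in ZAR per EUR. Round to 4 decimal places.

21.2238

T = 1 year.
ZAR growth factor: 1 + 0.0040×1 = 1.004000.
EUR growth factor: 1 + 0.0286×1 = 1.028600.
Forward (ZAR per EUR) = 21.7438 × 1.004000 / 1.028600 = 21.223775.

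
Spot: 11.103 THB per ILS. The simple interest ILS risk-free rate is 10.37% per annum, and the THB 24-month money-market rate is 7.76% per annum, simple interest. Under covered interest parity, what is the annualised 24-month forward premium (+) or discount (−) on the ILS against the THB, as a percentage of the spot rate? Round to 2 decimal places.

-2.16%

T = 2 years.
F = S · g_THB/g_ILS = 11.103 × 1.155200/1.207400 = 10.622980.
(F − S)/S ÷ T = (10.622980 − 11.103)/11.103/2 = -0.021617 → -2.16%.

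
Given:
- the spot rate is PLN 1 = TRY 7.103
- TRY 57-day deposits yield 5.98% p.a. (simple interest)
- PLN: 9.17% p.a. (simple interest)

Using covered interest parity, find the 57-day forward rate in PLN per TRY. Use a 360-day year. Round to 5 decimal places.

0.14149

T = 57/360 years.
TRY growth factor: 1 + 0.0598×57/360 = 1.0094683.
PLN growth factor: 1 + 0.0917×57/360 = 1.0145192.
So F = 7.103 × 1.0094683 / 1.0145192 = 7.067637 (TRY/PLN).
Quoted the other way: 1/7.067637 = 0.14149 PLN per TRY.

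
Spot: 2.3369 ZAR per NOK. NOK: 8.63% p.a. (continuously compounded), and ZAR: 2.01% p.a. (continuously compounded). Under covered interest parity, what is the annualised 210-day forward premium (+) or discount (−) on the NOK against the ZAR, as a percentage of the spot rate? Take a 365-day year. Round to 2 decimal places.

-6.50%

T = 210/365 years.
F = S · g_ZAR/g_NOK = 2.3369 × 1.0116315/1.0509054 = 2.2495666.
(F − S)/S ÷ T = (2.2495666 − 2.3369)/2.3369/(210/365) = -0.064955 → -6.50%.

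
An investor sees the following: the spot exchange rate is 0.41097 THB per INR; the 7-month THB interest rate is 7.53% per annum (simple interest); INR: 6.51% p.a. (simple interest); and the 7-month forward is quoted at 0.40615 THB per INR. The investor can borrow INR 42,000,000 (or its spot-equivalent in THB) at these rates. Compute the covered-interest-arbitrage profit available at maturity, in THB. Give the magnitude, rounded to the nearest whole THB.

T = 7/12 years.
Keep in INR, deliver into the forward: 42,000,000·1.037975·0.40615 = THB 17,706,088.94.
Swap to THB now, deposit: 42,000,000·0.41097·1.043925 = THB 18,018,918.00.
The quoted forward undervalues INR, so borrow INR, convert to THB at spot, deposit the THB at 7.53%, and buy INR forward at 0.40615 to cover the loan.
Profit = 18,018,918.00 − 17,706,088.94 = THB 312,829.

THB 312,829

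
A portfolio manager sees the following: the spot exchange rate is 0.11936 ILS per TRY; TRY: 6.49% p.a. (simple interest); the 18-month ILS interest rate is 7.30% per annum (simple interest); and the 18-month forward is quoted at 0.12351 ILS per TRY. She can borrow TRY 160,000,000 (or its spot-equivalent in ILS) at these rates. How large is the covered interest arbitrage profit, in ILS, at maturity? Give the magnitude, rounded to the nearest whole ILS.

ILS 496,605

T = 18/12 years.
Keep in TRY, deliver into the forward: 160,000,000·1.097350·0.12351 = ILS 21,685,391.76.
Swap to ILS now, deposit: 160,000,000·0.11936·1.109500 = ILS 21,188,787.20.
The quoted forward overvalues TRY, so borrow ILS, buy TRY at spot, deposit the TRY at 6.49%, and sell the proceeds forward at 0.12351.
Profit = 21,685,391.76 − 21,188,787.20 = ILS 496,605.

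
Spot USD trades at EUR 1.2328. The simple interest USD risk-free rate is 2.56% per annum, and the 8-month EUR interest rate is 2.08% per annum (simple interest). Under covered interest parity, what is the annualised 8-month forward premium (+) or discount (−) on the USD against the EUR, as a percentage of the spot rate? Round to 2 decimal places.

T = 8/12 years.
No-arbitrage forward: 1.2328 × 1.0138667 / 1.0170667 = 1.2289212 EUR/USD.
(F − S)/S ÷ T = (1.2289212 − 1.2328)/1.2328/(8/12) = -0.004720 → -0.47%.

-0.47%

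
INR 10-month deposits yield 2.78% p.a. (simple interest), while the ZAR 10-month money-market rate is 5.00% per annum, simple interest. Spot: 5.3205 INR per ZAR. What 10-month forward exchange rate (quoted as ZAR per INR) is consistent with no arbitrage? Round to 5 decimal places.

0.19135

T = 10/12 years.
INR growth factor: 1 + 0.0278×10/12 = 1.0231667.
Growth of 1 ZAR over T: 1 + 0.0500×10/12 = 1.0416667.
CIP: F = S · (grow INR)/(grow ZAR) = 5.3205 × 1.0231667/1.0416667 = 5.226008 INR per ZAR.
Invert for ZAR per INR: 1 / 5.226008 = 0.19135.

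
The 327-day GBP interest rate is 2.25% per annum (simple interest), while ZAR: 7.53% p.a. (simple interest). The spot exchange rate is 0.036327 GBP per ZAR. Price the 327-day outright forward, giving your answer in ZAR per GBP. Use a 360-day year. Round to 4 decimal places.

T = 327/360 years.
GBP growth factor: 1 + 0.0225×327/360 = 1.0204375.
ZAR accumulates by 1 + 0.0753×327/360 = 1.0683975.
So F = 0.036327 × 1.0204375 / 1.0683975 = 0.034696293 (GBP/ZAR).
Invert for ZAR per GBP: 1 / 0.034696293 = 28.8215.

28.8215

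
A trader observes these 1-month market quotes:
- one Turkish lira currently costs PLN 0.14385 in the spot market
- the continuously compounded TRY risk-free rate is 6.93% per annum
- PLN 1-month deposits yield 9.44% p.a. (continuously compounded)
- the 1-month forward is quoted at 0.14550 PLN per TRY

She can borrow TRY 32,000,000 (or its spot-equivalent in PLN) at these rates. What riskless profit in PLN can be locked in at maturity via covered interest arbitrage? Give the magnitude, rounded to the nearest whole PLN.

T = 1/12 years.
Keep in TRY, deliver into the forward: 32,000,000·1.005791707·0.14550 = PLN 4,682,966.19.
Swap to PLN now, deposit: 32,000,000·0.14385·1.00789769 = PLN 4,639,554.65.
The quoted forward overvalues TRY, so borrow PLN, buy TRY at spot, deposit the TRY at 6.93%, and sell the proceeds forward at 0.14550.
Profit = 4,682,966.19 − 4,639,554.65 = PLN 43,412.

PLN 43,412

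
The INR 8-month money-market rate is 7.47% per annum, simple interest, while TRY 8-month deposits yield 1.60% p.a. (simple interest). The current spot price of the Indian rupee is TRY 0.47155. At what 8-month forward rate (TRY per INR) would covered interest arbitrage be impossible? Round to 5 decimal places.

T = 8/12 years.
TRY accumulates by 1 + 0.0160×8/12 = 1.0106667.
INR accumulates by 1 + 0.0747×8/12 = 1.049800.
So F = 0.47155 × 1.0106667 / 1.049800 = 0.4539721 (TRY/INR).

0.45397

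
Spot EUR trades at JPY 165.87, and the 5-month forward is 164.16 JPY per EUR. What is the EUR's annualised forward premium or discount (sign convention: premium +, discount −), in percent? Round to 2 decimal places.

-2.47%

T = 5/12 years.
Period premium: (164.16 − 165.87)/165.87 = -0.0103093.
Annualise by dividing by T: -0.0103093 / (5/12) = -0.024742 → -2.47%.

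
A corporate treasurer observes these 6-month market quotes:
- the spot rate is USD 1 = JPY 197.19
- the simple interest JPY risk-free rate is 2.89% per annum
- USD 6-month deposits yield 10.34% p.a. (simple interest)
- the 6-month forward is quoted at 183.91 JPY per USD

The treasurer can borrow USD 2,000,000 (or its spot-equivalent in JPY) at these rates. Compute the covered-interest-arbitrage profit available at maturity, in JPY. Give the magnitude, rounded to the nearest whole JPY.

JPY 13,242,497

T = 6/12 years.
Invest the USD and cover forward: 2,000,000 × 1.051700 × 183.91 = JPY 386,836,294.00.
Convert at spot and invest in JPY: 2,000,000 × 197.19 × 1.014450 = JPY 400,078,791.00.
The quoted forward undervalues USD, so borrow USD, convert to JPY at spot, deposit the JPY at 2.89%, and buy USD forward at 183.91 to cover the loan.
The gap between the two covered legs is JPY 13,242,497.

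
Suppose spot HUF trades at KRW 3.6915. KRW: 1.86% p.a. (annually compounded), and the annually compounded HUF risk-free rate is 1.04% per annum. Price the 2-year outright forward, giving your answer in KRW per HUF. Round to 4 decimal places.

T = 2 years.
KRW growth factor: (1 + 0.0186)^2 = 1.037546.
HUF growth factor: (1 + 0.0104)^2 = 1.0209082.
So F = 3.6915 × 1.037546 / 1.0209082 = 3.751661 (KRW/HUF).

3.7517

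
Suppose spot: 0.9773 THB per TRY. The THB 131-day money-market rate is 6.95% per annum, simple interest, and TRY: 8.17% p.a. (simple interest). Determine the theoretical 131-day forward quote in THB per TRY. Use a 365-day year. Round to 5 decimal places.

T = 131/365 years.
Growth of 1 THB over T: 1 + 0.0695×131/365 = 1.0249438.
TRY accumulates by 1 + 0.0817×131/365 = 1.0293225.
So F = 0.9773 × 1.0249438 / 1.0293225 = 0.9731426 (THB/TRY).

0.97314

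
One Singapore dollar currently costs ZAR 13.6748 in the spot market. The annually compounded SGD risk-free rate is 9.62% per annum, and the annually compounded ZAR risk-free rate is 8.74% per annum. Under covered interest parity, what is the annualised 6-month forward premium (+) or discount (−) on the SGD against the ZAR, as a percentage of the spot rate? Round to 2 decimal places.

-0.80%

T = 6/12 years.
F = S · g_ZAR/g_SGD = 13.6748 × 1.0427847/1.0469957 = 13.6198002.
(F − S)/S ÷ T = (13.6198002 − 13.6748)/13.6748/(6/12) = -0.008044 → -0.80%.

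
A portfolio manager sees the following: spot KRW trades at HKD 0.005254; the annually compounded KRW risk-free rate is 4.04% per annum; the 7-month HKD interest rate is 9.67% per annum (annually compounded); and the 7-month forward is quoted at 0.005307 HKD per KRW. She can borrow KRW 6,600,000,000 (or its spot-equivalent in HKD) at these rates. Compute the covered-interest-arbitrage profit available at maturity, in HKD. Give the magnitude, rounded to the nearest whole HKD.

T = 7/12 years.
Route A — deposit KRW, sell forward: 6,600,000,000 × 1.0233720081 × 0.005307 = HKD 35,844,832.63.
Route B — convert at spot, deposit HKD: 6,600,000,000 × 0.005254 × 1.0553209879 = HKD 36,594,732.70.
The quoted forward undervalues KRW, so borrow KRW, convert to HKD at spot, deposit the HKD at 9.67%, and buy KRW forward at 0.005307 to cover the loan.
Arbitrage profit = |35,844,832.63 − 36,594,732.70| = HKD 749,900.

HKD 749,900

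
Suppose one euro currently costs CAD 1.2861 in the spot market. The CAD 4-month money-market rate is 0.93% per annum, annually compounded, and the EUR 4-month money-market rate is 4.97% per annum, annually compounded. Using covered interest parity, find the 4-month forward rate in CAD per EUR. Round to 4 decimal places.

1.2694

T = 4/12 years.
Growth of 1 CAD over T: (1 + 0.0093)^(4/12) = 1.0030904.
EUR accumulates by (1 + 0.0497)^(4/12) = 1.0162995.
CIP: F = S · (grow CAD)/(grow EUR) = 1.2861 × 1.0030904/1.0162995 = 1.269384 CAD per EUR.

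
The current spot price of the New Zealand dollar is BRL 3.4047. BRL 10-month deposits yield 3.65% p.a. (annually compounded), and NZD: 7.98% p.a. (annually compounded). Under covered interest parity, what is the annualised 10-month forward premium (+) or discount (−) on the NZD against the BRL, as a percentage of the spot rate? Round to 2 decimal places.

T = 10/12 years.
F = S · g_BRL/g_NZD = 3.4047 × 1.0303254/1.0660709 = 3.2905400.
(F − S)/S ÷ T = (3.2905400 − 3.4047)/3.4047/(10/12) = -0.040236 → -4.02%.

-4.02%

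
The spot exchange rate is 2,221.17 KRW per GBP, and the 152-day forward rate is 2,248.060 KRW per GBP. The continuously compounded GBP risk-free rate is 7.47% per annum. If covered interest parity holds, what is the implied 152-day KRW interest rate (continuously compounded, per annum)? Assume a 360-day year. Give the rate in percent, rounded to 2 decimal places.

10.32%

T = 152/360 years.
F/S = 2248.06/2221.17 = 1.0121062 = (growth of KRW) / (growth of GBP).
GBP growth factor: e^(0.0747×152/360) = 1.0320427.
So the KRW growth factor = 1.0445368.
Take logs: ln 1.0445368 / (152/360) = 0.103200, so 10.32%.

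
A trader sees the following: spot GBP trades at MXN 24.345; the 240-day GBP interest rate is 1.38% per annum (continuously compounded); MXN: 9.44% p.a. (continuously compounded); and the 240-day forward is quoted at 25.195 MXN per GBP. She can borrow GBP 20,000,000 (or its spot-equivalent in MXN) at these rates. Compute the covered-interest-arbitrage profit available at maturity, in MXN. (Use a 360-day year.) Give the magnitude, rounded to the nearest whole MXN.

MXN 9,969,728

T = 240/360 years.
Keep in GBP, deliver into the forward: 20,000,000·1.00924245008·25.195 = MXN 508,557,270.60.
Swap to MXN now, deposit: 20,000,000·24.345·1.06495583981 = MXN 518,526,998.40.
The quoted forward undervalues GBP, so borrow GBP, convert to MXN at spot, deposit the MXN at 9.44%, and buy GBP forward at 25.195 to cover the loan.
Profit = 518,526,998.40 − 508,557,270.60 = MXN 9,969,728.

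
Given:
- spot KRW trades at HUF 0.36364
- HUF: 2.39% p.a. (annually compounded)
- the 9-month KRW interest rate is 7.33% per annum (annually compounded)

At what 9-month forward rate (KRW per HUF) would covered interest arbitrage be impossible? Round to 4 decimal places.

2.8489

T = 9/12 years.
HUF growth factor: (1 + 0.0239)^(9/12) = 1.017872.
Growth of 1 KRW over T: (1 + 0.0733)^(9/12) = 1.0544861.
So F = 0.36364 × 1.017872 / 1.0544861 = 0.3510136 (HUF/KRW).
Quoted the other way: 1/0.3510136 = 2.8489 KRW per HUF.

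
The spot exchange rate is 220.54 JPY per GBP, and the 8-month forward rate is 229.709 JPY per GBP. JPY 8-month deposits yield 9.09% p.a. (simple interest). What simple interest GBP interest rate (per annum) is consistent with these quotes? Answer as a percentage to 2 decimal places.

T = 8/12 years.
By CIP, F/S equals the JPY-to-GBP growth ratio: 229.709/220.54 = 1.0415752.
The JPY side grows by 1 + 0.0909×8/12 = 1.060600.
Hence g_GBP = 1.0182654.
(1.0182654 − 1)/T = 0.027398, i.e. 2.74%.

2.74%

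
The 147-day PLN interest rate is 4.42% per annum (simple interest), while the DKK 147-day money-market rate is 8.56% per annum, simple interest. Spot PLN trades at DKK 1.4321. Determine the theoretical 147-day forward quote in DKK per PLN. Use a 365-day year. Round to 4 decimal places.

1.4556

T = 147/365 years.
DKK accumulates by 1 + 0.0856×147/365 = 1.0344745.
PLN growth factor: 1 + 0.0442×147/365 = 1.0178011.
So F = 1.4321 × 1.0344745 / 1.0178011 = 1.455560 (DKK/PLN).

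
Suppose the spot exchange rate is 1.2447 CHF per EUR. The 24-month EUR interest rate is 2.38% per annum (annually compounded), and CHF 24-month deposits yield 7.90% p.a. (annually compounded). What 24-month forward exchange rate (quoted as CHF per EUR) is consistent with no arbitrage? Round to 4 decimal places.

1.3825

T = 2 years.
CHF growth factor: (1 + 0.0790)^2 = 1.164241.
EUR growth factor: (1 + 0.0238)^2 = 1.0481664.
So F = 1.2447 × 1.164241 / 1.0481664 = 1.382539 (CHF/EUR).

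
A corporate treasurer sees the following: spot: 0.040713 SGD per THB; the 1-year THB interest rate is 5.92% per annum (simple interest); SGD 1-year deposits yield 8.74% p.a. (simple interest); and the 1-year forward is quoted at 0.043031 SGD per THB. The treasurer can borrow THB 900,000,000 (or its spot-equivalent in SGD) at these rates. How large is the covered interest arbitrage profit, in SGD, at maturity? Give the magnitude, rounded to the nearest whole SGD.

T = 1 year.
Keep in THB, deliver into the forward: 900,000,000·1.059200·0.043031 = SGD 41,020,591.68.
Swap to SGD now, deposit: 900,000,000·0.040713·1.087400 = SGD 39,844,184.58.
The quoted forward overvalues THB, so borrow SGD, buy THB at spot, deposit the THB at 5.92%, and sell the proceeds forward at 0.043031.
Profit = 41,020,591.68 − 39,844,184.58 = SGD 1,176,407.

SGD 1,176,407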